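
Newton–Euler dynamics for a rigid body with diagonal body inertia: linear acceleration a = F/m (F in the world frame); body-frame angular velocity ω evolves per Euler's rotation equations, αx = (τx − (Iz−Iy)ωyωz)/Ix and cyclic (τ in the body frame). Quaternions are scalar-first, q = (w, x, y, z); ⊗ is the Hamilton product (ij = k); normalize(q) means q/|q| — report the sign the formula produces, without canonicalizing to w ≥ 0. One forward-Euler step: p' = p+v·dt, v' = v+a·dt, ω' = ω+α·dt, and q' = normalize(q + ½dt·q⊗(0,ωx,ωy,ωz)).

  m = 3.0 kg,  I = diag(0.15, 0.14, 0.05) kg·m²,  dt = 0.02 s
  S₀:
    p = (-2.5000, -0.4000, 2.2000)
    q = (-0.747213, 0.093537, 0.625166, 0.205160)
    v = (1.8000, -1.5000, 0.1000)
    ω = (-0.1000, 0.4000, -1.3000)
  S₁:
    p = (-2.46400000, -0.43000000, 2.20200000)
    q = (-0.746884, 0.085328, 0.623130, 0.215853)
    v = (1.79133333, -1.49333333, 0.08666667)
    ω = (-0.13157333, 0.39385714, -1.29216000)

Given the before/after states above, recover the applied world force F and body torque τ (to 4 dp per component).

F = (-1.3000, 1.0000, -2.0000)
τ = (-0.1900, -0.0300, 0.0200)

velocity change Δv = (-0.00866667, 0.00666667, -0.01333333)
applied force F = (-1.3000, 1.0000, -2.0000)
rate change Δω = (-0.03157333, -0.00614286, 0.00784000)
ω₀×(Iω₀) = (0.0468, 0.0130, 0.0004)
applied torque τ = (-0.1900, -0.0300, 0.0200)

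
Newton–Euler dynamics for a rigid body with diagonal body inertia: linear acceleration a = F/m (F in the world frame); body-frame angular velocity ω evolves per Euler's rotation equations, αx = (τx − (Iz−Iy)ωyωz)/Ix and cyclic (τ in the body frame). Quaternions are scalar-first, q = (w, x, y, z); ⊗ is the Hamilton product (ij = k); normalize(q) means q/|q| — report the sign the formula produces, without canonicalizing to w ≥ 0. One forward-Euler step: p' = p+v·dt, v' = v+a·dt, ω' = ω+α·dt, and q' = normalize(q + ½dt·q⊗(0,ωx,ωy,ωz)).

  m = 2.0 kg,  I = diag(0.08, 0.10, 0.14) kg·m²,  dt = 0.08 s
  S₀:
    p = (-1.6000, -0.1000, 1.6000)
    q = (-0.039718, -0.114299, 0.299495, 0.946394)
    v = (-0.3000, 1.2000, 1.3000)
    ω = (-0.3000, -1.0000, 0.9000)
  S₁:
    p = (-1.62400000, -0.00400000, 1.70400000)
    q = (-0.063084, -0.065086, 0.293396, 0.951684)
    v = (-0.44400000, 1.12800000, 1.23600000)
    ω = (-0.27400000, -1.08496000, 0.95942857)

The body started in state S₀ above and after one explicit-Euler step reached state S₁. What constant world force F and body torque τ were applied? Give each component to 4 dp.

F = (-3.6000, -1.8000, -1.6000)
τ = (-0.0100, -0.0900, 0.1100)

v₁ − v₀ = (-0.14400000, -0.07200000, -0.06400000)
m·(v₁−v₀)/dt = (-3.6000, -1.8000, -1.6000)
ω₁ − ω₀ = (0.02600000, -0.08496000, 0.05942857)
precession coupling = (-0.0360, 0.0162, 0.0060)
applied torque τ = (-0.0100, -0.0900, 0.1100)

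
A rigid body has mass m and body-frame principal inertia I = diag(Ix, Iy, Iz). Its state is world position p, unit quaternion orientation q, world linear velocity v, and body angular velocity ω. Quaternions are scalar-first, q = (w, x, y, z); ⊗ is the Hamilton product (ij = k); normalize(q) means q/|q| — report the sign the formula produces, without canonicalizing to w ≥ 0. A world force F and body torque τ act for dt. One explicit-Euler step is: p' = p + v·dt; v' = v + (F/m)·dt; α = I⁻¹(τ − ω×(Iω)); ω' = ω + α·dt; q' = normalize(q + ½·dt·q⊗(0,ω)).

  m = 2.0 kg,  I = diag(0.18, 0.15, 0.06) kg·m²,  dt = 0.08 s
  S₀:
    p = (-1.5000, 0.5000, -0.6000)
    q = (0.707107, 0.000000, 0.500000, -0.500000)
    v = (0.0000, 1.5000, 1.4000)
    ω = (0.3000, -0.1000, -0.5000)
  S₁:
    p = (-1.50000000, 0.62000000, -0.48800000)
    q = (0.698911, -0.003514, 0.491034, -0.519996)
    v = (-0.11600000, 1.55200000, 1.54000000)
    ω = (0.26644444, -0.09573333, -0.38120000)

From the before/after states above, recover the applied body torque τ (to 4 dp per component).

rate change Δω = (-0.03355556, 0.00426667, 0.11880000)
precession coupling = (-0.0045, -0.0180, 0.0009)
I·α + gyro = (-0.0800, -0.0100, 0.0900)

τ = (-0.0800, -0.0100, 0.0900)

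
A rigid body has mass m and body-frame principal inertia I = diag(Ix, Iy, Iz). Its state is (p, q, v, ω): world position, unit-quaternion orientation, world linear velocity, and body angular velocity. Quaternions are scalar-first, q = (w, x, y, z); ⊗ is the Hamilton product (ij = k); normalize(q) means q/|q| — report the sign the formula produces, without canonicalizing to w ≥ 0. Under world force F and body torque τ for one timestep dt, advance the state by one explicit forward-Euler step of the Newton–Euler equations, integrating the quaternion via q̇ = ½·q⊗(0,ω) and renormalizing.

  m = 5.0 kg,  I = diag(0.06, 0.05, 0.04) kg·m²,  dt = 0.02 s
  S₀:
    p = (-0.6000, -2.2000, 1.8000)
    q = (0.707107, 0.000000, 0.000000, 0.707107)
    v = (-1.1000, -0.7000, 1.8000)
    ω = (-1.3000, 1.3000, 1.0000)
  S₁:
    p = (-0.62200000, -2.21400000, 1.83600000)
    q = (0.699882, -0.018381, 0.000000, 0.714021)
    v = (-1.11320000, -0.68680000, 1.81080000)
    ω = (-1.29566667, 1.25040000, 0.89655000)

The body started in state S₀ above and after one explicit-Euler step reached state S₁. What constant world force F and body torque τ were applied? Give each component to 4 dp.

Δv = v₁−v₀ = (-0.01320000, 0.01320000, 0.01080000)
applied force F = (-3.3000, 3.3000, 2.7000)
rate change Δω = (0.00433333, -0.04960000, -0.10345000)
gyro term ω₀×Iω₀ = (-0.0130, -0.0260, 0.0169)
applied torque τ = (0.0000, -0.1500, -0.1900)

F = (-3.3000, 3.3000, 2.7000)
τ = (0.0000, -0.1500, -0.1900)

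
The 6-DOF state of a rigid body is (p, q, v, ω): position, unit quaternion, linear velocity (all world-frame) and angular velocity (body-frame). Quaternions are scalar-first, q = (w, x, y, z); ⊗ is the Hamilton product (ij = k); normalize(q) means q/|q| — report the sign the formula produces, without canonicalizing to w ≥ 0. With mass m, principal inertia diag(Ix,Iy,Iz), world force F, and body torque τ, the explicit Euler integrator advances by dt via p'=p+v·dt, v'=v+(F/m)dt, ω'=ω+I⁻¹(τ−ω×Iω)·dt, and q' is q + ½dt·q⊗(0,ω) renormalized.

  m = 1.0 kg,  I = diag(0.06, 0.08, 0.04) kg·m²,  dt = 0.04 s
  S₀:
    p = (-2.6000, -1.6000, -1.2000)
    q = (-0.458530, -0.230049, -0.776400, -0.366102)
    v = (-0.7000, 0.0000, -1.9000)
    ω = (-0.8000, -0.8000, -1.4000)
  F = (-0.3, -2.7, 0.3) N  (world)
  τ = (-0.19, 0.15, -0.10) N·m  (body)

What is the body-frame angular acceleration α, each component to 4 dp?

ω×(Iω) gyroscopic = (-0.0448, 0.0224, 0.0128)
angular accel α = (-2.4200, 1.5950, -2.8200)

α = (-2.4200, 1.5950, -2.8200)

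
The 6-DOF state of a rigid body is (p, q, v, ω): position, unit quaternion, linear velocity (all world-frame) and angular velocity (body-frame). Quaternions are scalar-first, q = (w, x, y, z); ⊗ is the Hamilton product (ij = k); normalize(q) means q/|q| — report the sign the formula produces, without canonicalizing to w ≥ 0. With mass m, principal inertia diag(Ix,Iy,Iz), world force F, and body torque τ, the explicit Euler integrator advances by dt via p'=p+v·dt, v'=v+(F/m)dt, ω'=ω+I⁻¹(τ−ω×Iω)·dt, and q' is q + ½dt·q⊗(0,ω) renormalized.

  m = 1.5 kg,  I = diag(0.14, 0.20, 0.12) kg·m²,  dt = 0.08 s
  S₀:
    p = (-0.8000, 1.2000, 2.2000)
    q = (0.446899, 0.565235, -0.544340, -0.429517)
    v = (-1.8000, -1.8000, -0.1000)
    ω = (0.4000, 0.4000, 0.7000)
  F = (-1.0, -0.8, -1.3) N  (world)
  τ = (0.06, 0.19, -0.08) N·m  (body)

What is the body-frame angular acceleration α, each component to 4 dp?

α = (0.5886, 0.9220, -0.7467)

gyro term ω×Iω = (-0.0224, 0.0056, 0.0096)
(τ − ω×Iω)/I = (0.5886, 0.9220, -0.7467)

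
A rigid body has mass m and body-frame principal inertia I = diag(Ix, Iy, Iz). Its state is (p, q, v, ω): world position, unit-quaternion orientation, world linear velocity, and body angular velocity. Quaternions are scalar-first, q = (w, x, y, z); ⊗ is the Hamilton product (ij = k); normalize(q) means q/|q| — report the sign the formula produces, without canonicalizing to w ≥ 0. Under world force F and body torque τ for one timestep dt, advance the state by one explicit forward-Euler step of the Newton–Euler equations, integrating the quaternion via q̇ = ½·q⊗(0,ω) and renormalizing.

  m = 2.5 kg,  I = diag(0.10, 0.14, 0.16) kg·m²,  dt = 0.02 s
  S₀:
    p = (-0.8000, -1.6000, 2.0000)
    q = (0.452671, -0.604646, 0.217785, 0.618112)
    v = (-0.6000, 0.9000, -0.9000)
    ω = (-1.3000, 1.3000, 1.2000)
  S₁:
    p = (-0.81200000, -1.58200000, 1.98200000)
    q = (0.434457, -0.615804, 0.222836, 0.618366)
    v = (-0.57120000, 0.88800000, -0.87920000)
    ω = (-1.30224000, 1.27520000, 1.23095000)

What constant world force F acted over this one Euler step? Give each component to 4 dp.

v₁ − v₀ = (0.02880000, -0.01200000, 0.02080000)
m·(v₁−v₀)/dt = (3.6000, -1.5000, 2.6000)

F = (3.6000, -1.5000, 2.6000)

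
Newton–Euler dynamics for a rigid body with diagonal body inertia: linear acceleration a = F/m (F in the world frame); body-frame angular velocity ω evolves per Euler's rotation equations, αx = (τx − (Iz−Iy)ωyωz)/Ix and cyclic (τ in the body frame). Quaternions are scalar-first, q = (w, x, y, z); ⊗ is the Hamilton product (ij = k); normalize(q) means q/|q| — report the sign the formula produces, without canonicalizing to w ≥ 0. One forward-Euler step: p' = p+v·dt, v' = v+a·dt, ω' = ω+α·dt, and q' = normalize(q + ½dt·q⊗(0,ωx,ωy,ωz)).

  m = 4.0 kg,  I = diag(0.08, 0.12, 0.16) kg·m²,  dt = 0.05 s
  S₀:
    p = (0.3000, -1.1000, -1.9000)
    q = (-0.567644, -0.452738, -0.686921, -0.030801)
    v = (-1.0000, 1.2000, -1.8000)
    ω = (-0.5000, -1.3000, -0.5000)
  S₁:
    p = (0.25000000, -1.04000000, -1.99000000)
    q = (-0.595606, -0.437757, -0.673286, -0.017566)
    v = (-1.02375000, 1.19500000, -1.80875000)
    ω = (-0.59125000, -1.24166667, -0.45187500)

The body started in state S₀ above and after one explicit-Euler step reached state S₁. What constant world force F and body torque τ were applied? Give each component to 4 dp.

velocity change Δv = (-0.02375000, -0.00500000, -0.00875000)
F = m·Δv/dt = (-1.9000, -0.4000, -0.7000)
ω₁ − ω₀ = (-0.09125000, 0.05833333, 0.04812500)
applied torque τ = (-0.1200, 0.1200, 0.1800)

F = (-1.9000, -0.4000, -0.7000)
τ = (-0.1200, 0.1200, 0.1800)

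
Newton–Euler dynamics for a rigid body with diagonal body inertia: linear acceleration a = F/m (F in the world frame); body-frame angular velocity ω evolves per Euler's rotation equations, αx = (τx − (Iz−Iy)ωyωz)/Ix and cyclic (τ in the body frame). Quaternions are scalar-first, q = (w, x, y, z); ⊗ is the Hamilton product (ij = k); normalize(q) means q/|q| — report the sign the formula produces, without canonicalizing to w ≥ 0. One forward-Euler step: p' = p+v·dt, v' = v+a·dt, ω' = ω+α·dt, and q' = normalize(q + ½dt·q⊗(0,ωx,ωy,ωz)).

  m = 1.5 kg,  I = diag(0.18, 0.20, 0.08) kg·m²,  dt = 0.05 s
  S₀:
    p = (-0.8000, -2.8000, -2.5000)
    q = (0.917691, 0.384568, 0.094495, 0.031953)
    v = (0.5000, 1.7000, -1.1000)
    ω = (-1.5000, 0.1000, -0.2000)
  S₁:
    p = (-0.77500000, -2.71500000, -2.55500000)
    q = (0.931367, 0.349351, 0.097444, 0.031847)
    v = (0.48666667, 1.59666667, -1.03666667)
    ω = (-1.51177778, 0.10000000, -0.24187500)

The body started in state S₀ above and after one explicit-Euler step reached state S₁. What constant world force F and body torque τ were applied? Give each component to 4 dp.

F = (-0.4000, -3.1000, 1.9000)
τ = (-0.0400, 0.0300, -0.0700)

Δv = v₁−v₀ = (-0.01333333, -0.10333333, 0.06333333)
m·(v₁−v₀)/dt = (-0.4000, -3.1000, 1.9000)
rate change Δω = (-0.01177778, 0.00000000, -0.04187500)
ω₀×(Iω₀) = (0.0024, 0.0300, -0.0030)
τ = I·(Δω/dt) + ω₀×(Iω₀) = (-0.0400, 0.0300, -0.0700)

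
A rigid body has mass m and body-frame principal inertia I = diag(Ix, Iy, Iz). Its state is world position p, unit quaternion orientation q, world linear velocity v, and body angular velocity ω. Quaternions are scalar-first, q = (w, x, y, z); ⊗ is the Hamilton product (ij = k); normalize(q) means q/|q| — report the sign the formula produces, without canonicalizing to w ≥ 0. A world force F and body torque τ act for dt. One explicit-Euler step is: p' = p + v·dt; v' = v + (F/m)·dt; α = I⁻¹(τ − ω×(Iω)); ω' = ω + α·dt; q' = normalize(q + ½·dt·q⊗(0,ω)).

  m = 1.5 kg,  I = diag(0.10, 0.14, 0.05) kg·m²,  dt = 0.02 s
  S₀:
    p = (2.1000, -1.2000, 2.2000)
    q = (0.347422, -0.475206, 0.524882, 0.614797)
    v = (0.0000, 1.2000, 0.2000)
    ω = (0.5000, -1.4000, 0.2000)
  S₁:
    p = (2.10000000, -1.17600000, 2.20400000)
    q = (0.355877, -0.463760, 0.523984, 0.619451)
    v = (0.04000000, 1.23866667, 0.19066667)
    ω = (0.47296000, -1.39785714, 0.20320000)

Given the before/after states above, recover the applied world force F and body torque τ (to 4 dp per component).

F = (3.0000, 2.9000, -0.7000)
τ = (-0.1100, 0.0200, -0.0200)

ω₁ − ω₀ = (-0.02704000, 0.00214286, 0.00320000)
ω₀×(Iω₀) = (0.0252, 0.0050, -0.0280)
applied torque τ = (-0.1100, 0.0200, -0.0200)
v₁ − v₀ = (0.04000000, 0.03866667, -0.00933333)
applied force F = (3.0000, 2.9000, -0.7000)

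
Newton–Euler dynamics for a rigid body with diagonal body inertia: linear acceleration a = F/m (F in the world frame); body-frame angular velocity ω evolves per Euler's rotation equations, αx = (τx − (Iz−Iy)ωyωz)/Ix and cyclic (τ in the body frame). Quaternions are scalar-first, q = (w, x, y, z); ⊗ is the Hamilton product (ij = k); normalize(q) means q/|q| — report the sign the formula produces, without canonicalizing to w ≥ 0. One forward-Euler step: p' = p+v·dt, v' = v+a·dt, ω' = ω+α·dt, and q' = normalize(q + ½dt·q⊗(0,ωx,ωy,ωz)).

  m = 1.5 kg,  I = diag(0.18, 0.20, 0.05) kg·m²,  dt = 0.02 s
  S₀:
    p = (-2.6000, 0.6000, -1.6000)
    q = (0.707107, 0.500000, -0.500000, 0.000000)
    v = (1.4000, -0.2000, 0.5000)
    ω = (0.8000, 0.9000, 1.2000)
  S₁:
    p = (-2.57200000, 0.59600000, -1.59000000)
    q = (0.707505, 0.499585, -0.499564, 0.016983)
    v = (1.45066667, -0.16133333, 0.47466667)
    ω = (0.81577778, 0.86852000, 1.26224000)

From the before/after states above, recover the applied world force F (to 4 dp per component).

v₁ − v₀ = (0.05066667, 0.03866667, -0.02533333)
m·(v₁−v₀)/dt = (3.8000, 2.9000, -1.9000)

F = (3.8000, 2.9000, -1.9000)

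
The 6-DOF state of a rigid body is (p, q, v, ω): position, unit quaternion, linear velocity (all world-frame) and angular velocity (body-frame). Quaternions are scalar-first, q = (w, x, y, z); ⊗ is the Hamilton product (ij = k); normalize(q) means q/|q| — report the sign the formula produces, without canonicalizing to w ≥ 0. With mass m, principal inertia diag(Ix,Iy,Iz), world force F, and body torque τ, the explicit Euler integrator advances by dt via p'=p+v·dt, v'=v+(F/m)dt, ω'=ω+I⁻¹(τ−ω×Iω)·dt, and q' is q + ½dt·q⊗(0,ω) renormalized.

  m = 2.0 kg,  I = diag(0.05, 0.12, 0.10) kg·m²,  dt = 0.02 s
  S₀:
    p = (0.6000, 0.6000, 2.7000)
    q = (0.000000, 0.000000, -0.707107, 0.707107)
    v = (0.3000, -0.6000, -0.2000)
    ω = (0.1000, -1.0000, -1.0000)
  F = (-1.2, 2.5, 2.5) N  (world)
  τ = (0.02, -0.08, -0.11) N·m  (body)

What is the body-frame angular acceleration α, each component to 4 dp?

gyro term ω×Iω = (-0.0200, 0.0050, -0.0070)
angular accel α = (0.8000, -0.7083, -1.0300)

α = (0.8000, -0.7083, -1.0300)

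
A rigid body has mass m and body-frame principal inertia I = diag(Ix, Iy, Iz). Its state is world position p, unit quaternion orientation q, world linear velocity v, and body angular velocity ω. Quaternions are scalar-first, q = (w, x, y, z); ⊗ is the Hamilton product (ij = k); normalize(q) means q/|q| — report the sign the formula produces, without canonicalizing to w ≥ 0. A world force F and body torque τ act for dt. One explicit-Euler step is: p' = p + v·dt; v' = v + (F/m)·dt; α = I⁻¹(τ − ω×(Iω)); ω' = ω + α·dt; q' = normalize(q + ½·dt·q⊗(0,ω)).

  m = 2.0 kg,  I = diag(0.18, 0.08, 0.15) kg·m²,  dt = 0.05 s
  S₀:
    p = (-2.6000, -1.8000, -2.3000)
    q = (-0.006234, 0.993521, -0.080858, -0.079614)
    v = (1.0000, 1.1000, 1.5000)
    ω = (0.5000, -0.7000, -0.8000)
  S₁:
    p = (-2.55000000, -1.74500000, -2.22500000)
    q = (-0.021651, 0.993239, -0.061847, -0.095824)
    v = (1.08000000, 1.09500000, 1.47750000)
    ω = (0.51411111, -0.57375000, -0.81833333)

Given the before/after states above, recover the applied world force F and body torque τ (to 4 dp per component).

rate change Δω = (0.01411111, 0.12625000, -0.01833333)
precession coupling = (0.0392, -0.0120, 0.0350)
applied torque τ = (0.0900, 0.1900, -0.0200)
Δv = v₁−v₀ = (0.08000000, -0.00500000, -0.02250000)
m·(v₁−v₀)/dt = (3.2000, -0.2000, -0.9000)

F = (3.2000, -0.2000, -0.9000)
τ = (0.0900, 0.1900, -0.0200)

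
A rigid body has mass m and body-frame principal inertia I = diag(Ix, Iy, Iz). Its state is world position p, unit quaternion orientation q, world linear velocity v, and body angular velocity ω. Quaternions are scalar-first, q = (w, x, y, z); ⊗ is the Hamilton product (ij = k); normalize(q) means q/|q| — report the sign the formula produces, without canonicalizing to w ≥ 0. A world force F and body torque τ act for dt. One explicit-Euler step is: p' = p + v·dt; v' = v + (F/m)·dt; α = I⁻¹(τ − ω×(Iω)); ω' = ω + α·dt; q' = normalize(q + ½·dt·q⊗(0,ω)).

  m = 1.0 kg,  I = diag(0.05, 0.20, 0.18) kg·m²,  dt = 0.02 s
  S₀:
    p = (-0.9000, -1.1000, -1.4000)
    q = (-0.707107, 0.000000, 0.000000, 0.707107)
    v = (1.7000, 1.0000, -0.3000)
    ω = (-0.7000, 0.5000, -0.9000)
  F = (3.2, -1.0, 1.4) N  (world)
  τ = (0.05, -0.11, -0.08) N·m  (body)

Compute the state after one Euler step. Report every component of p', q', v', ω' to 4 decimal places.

a = (3.2000, -1.0000, 1.4000)
new position p' = (-0.8660, -1.0800, -1.4060)
v' = v + a·dt = (1.7640, 0.9800, -0.2720)
(τ − ω×Iω)/I = (0.8200, -0.1405, -0.1528)
ω' = ω + α·dt = (-0.6836, 0.4972, -0.9031)
2q̇ = q⊗(0,ω) = (0.6363963, 0.1414214, -0.8485284, 0.6363963)
updated quaternion q' = (-0.7007, 0.0014, -0.0085, 0.7134)

p' = (-0.8660, -1.0800, -1.4060)
q' = (-0.7007, 0.0014, -0.0085, 0.7134)
v' = (1.7640, 0.9800, -0.2720)
ω' = (-0.6836, 0.4972, -0.9031)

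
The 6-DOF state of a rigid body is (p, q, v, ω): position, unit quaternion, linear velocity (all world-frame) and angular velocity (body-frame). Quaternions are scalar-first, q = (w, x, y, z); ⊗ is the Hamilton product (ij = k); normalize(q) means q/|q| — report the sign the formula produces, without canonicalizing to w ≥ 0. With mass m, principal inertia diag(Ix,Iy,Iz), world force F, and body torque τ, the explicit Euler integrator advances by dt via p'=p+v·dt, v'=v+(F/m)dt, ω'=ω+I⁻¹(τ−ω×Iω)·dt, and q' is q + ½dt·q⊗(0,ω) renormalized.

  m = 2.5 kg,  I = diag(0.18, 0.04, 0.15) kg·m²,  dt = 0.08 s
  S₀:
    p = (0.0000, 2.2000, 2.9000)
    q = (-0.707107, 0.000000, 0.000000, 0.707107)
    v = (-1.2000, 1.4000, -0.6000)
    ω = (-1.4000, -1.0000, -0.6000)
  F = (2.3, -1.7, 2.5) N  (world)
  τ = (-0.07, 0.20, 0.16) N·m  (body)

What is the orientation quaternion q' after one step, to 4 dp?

2q̇ = q⊗(0,ω) = (0.4242642, 1.6970568, -0.2828428, 0.4242642)
q' = normalize(q + ½dt·q⊗(0,ω)) = (-0.6883, 0.0677, -0.0113, 0.7222)

q' = (-0.6883, 0.0677, -0.0113, 0.7222)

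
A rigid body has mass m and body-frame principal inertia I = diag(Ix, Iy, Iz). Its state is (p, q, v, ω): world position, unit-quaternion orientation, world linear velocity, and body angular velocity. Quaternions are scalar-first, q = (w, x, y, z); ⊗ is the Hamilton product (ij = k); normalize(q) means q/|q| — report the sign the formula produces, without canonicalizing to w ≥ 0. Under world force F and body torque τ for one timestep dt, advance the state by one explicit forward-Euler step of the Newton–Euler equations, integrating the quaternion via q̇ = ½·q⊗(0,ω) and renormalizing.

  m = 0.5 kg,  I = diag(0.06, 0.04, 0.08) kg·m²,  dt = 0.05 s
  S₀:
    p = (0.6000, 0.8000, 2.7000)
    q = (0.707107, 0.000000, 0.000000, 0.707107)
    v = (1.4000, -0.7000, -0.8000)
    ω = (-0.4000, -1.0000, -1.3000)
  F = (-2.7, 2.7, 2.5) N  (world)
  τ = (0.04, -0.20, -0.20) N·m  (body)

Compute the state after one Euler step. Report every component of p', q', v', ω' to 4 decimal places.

a = (-5.4000, 5.4000, 5.0000)
new position p' = (0.6700, 0.7650, 2.6600)
v + (F/m)dt = (1.1300, -0.4300, -0.5500)
precession coupling ω×(Iω) = (0.0520, -0.0104, -0.0080)
angular accel α = (-0.2000, -4.7400, -2.4000)
ω' = ω + α·dt = (-0.4100, -1.2370, -1.4200)
Hamilton product q⊗(0,ω) = (0.9192391, 0.4242642, -0.9899498, -0.9192391)
q + ½dt·q⊗(0,ω), renormalized = (0.7294, 0.0106, -0.0247, 0.6835)

p' = (0.6700, 0.7650, 2.6600)
q' = (0.7294, 0.0106, -0.0247, 0.6835)
v' = (1.1300, -0.4300, -0.5500)
ω' = (-0.4100, -1.2370, -1.4200)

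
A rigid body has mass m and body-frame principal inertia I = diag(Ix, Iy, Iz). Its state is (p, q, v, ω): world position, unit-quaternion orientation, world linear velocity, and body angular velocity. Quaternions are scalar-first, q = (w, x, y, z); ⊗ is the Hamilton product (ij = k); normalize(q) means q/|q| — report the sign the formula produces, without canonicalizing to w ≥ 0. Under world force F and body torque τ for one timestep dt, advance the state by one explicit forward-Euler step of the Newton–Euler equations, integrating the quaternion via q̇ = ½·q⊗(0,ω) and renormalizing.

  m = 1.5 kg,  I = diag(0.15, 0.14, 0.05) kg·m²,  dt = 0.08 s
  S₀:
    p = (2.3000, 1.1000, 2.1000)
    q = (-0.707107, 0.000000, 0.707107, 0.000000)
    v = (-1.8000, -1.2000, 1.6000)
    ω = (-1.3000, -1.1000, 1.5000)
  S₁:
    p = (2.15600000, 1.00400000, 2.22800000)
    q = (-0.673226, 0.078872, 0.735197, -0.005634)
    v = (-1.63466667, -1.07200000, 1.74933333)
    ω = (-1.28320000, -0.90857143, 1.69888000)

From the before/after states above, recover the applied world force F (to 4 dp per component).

F = (3.1000, 2.4000, 2.8000)

v₁ − v₀ = (0.16533333, 0.12800000, 0.14933333)
F = m·Δv/dt = (3.1000, 2.4000, 2.8000)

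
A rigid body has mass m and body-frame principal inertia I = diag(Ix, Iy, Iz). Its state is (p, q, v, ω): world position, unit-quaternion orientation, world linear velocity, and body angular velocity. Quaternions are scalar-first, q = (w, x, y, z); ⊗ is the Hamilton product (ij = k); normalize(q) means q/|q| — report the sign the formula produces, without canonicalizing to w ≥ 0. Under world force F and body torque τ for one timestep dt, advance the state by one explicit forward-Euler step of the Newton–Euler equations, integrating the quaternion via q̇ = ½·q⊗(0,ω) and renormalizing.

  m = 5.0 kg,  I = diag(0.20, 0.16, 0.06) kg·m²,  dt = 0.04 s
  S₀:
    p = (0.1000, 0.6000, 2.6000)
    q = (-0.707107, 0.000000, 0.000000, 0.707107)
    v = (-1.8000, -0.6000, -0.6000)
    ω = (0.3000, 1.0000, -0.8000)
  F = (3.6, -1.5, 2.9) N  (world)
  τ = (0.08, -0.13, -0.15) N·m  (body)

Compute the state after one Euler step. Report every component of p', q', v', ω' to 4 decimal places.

gyro term ω×Iω = (0.0800, -0.0336, -0.0120)
(τ − ω×Iω)/I = (0.0000, -0.6025, -2.3000)
ω' = ω + α·dt = (0.3000, 0.9759, -0.8920)
Hamilton product q⊗(0,ω) = (0.5656856, -0.9192391, -0.4949749, 0.5656856)
q' = normalize(q + ½dt·q⊗(0,ω)) = (-0.6956, -0.0184, -0.0099, 0.7182)
a = F/m = (0.7200, -0.3000, 0.5800)
new position p' = (0.0280, 0.5760, 2.5760)
v' = v + a·dt = (-1.7712, -0.6120, -0.5768)

p' = (0.0280, 0.5760, 2.5760)
q' = (-0.6956, -0.0184, -0.0099, 0.7182)
v' = (-1.7712, -0.6120, -0.5768)
ω' = (0.3000, 0.9759, -0.8920)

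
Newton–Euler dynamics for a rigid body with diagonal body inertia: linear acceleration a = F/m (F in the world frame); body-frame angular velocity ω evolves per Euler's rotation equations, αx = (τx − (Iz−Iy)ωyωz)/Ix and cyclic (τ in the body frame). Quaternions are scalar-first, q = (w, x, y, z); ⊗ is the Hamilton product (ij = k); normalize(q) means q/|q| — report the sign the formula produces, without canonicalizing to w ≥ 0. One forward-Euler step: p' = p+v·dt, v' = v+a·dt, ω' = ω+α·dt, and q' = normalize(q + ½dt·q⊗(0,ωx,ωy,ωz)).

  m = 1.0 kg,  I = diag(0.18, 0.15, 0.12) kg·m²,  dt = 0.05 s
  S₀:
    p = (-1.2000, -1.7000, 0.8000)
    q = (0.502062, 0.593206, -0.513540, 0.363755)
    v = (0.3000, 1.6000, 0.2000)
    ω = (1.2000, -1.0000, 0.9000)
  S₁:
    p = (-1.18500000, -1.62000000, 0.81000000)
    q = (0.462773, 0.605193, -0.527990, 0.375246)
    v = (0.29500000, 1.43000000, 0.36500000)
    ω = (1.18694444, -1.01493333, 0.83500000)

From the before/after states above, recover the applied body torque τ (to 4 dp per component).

Δω = ω₁−ω₀ = (-0.01305556, -0.01493333, -0.06500000)
I·α + gyro = (-0.0200, 0.0200, -0.1200)

τ = (-0.0200, 0.0200, -0.1200)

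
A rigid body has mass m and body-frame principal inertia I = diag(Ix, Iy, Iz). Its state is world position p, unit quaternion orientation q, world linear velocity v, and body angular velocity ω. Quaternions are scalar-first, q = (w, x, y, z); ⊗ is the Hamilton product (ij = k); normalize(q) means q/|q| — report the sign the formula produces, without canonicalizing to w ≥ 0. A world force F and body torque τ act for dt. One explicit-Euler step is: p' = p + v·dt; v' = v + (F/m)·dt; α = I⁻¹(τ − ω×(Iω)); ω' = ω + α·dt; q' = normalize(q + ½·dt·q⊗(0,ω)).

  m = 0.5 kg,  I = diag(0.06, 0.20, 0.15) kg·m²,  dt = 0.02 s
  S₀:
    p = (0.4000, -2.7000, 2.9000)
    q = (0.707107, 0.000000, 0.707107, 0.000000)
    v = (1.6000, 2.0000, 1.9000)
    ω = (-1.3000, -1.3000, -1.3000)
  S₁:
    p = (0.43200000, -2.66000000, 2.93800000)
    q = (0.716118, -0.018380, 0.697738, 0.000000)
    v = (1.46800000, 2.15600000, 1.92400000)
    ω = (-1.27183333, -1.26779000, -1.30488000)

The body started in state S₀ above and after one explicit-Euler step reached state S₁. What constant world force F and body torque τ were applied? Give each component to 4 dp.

F = (-3.3000, 3.9000, 0.6000)
τ = (0.0000, 0.1700, 0.2000)

v₁ − v₀ = (-0.13200000, 0.15600000, 0.02400000)
F = m·Δv/dt = (-3.3000, 3.9000, 0.6000)
ω₁ − ω₀ = (0.02816667, 0.03221000, -0.00488000)
I·α + gyro = (0.0000, 0.1700, 0.2000)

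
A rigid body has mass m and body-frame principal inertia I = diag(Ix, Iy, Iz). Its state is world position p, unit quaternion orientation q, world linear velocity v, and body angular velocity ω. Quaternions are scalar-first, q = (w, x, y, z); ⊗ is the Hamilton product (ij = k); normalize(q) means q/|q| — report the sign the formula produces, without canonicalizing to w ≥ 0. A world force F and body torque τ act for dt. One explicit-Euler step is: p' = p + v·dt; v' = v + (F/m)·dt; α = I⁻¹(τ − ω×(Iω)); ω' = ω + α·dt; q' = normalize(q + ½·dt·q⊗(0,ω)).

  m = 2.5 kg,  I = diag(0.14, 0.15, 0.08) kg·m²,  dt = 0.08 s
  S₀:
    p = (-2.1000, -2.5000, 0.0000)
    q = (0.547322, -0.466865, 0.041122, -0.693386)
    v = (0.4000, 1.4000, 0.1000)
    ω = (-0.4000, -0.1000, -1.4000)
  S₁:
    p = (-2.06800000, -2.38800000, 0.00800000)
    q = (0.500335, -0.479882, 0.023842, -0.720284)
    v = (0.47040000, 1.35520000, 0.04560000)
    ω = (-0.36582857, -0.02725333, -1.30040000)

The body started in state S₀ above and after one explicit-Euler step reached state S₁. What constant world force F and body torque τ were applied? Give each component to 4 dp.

rate change Δω = (0.03417143, 0.07274667, 0.09960000)
τ = I·(Δω/dt) + ω₀×(Iω₀) = (0.0500, 0.1700, 0.1000)
Δv = v₁−v₀ = (0.07040000, -0.04480000, -0.05440000)
F = m·Δv/dt = (2.2000, -1.4000, -1.7000)

F = (2.2000, -1.4000, -1.7000)
τ = (0.0500, 0.1700, 0.1000)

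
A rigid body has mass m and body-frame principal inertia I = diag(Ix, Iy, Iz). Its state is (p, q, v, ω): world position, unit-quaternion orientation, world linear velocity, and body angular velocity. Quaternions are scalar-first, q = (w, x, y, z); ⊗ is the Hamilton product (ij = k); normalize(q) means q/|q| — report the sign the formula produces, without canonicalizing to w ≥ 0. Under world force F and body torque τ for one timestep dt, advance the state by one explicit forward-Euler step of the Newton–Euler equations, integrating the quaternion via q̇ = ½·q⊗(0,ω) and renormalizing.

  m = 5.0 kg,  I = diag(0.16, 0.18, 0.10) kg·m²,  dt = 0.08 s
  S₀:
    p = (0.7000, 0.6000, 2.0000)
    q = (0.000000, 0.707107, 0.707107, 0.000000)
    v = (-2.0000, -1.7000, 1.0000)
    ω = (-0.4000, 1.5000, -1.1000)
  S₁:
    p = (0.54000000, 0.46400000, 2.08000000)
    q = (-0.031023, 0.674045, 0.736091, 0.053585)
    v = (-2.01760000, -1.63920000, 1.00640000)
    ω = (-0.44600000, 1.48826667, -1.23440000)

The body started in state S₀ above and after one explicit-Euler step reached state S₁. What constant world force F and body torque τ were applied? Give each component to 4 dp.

Δv = v₁−v₀ = (-0.01760000, 0.06080000, 0.00640000)
F = m·Δv/dt = (-1.1000, 3.8000, 0.4000)
rate change Δω = (-0.04600000, -0.01173333, -0.13440000)
τ = I·(Δω/dt) + ω₀×(Iω₀) = (0.0400, 0.0000, -0.1800)

F = (-1.1000, 3.8000, 0.4000)
τ = (0.0400, 0.0000, -0.1800)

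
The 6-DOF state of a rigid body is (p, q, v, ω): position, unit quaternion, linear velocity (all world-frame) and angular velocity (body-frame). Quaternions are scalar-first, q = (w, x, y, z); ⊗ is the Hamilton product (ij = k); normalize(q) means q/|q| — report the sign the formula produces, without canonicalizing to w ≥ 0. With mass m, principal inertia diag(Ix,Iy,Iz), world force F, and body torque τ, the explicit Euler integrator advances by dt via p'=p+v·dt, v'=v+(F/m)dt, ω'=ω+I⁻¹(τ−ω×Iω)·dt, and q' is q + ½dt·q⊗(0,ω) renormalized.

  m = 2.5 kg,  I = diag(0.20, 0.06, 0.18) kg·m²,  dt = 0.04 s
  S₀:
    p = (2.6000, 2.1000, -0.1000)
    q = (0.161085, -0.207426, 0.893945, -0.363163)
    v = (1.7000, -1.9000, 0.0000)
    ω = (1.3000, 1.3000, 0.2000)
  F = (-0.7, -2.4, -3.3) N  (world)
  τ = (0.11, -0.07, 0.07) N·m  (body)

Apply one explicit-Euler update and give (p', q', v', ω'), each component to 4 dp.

p' = (2.6680, 2.0240, -0.1000)
q' = (0.1446, -0.1901, 0.8889, -0.3909)
v' = (1.6888, -1.9384, -0.0528)
ω' = (1.3158, 1.2499, 0.2681)

precession coupling ω×(Iω) = (0.0312, 0.0052, -0.2366)
α = I⁻¹(τ − ω×Iω) = (0.3940, -1.2533, 1.7033)
ω + α·dt = (1.3158, 1.2499, 0.2681)
Hamilton product q⊗(0,ω) = (-0.8198421, 0.8603114, -0.2212162, -1.3995653)
q + ½dt·q⊗(0,ω), renormalized = (0.1446, -0.1901, 0.8889, -0.3909)
a = F/m = (-0.2800, -0.9600, -1.3200)
new position p' = (2.6680, 2.0240, -0.1000)
v + (F/m)dt = (1.6888, -1.9384, -0.0528)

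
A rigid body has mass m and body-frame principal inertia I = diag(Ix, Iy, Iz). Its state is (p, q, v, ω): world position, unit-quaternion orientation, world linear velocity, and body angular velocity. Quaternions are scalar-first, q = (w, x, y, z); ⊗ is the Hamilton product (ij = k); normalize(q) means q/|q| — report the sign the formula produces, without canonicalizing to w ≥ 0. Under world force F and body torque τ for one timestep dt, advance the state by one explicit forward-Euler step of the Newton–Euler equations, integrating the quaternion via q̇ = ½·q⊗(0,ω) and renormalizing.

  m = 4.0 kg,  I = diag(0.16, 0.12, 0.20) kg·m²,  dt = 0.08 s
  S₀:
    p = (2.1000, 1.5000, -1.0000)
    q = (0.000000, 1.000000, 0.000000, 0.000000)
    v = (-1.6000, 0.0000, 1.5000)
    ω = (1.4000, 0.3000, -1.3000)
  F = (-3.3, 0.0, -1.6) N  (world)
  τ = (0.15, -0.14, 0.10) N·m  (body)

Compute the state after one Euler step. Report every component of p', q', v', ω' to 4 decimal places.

p' = p + v·dt = (1.9720, 1.5000, -0.8800)
v' = v + a·dt = (-1.6660, 0.0000, 1.4680)
α = I⁻¹(τ − ω×Iω) = (1.1325, -1.7733, 0.5840)
ω' = ω + α·dt = (1.4906, 0.1581, -1.2533)
2q̇ = q⊗(0,ω) = (-1.4000000, 0.0000000, 1.3000000, 0.3000000)
q' = normalize(q + ½dt·q⊗(0,ω)) = (-0.0558, 0.9970, 0.0518, 0.0120)

p' = (1.9720, 1.5000, -0.8800)
q' = (-0.0558, 0.9970, 0.0518, 0.0120)
v' = (-1.6660, 0.0000, 1.4680)
ω' = (1.4906, 0.1581, -1.2533)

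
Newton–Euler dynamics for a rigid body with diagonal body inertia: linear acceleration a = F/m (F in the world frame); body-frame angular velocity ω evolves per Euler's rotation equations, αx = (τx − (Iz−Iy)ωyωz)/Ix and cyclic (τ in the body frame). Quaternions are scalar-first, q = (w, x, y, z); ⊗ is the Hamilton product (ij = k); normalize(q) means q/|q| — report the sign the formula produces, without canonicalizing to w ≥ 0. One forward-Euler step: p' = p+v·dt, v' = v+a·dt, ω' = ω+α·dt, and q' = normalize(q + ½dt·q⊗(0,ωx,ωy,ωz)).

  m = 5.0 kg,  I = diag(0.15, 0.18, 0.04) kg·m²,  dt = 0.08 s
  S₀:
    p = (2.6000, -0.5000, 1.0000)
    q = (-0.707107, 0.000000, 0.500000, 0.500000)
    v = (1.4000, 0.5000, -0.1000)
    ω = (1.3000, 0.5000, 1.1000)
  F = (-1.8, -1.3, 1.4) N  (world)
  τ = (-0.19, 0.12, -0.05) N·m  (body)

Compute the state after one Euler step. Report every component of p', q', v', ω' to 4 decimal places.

ω×(Iω) gyroscopic = (-0.0770, 0.1573, 0.0195)
angular accel α = (-0.7533, -0.2072, -1.7375)
new body rate ω' = (1.2397, 0.4834, 0.9610)
q⊗(0,ω) = (-0.8000000, -0.6192391, 0.2964465, -1.4278177)
q' = normalize(q + ½dt·q⊗(0,ω)) = (-0.7373, -0.0247, 0.5106, 0.4418)
p' = p + v·dt = (2.7120, -0.4600, 0.9920)
v' = v + a·dt = (1.3712, 0.4792, -0.0776)

p' = (2.7120, -0.4600, 0.9920)
q' = (-0.7373, -0.0247, 0.5106, 0.4418)
v' = (1.3712, 0.4792, -0.0776)
ω' = (1.2397, 0.4834, 0.9610)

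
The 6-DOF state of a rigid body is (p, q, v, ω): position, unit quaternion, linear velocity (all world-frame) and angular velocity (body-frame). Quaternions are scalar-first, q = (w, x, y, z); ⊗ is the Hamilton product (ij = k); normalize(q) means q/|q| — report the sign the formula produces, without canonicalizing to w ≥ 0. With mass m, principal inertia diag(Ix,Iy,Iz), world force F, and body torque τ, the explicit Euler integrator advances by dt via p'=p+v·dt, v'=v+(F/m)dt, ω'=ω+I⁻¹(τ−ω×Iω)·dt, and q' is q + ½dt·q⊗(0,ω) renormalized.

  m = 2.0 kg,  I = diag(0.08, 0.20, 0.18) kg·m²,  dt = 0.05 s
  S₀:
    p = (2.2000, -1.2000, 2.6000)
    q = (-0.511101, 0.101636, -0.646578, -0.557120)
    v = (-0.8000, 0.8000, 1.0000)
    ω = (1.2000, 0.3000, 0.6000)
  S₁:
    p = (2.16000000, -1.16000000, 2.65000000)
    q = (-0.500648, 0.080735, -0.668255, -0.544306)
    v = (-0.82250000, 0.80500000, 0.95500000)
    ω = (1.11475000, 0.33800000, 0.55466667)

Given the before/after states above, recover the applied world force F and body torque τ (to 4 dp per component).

v₁ − v₀ = (-0.02250000, 0.00500000, -0.04500000)
applied force F = (-0.9000, 0.2000, -1.8000)
rate change Δω = (-0.08525000, 0.03800000, -0.04533333)
τ = I·(Δω/dt) + ω₀×(Iω₀) = (-0.1400, 0.0800, -0.1200)

F = (-0.9000, 0.2000, -1.8000)
τ = (-0.1400, 0.0800, -0.1200)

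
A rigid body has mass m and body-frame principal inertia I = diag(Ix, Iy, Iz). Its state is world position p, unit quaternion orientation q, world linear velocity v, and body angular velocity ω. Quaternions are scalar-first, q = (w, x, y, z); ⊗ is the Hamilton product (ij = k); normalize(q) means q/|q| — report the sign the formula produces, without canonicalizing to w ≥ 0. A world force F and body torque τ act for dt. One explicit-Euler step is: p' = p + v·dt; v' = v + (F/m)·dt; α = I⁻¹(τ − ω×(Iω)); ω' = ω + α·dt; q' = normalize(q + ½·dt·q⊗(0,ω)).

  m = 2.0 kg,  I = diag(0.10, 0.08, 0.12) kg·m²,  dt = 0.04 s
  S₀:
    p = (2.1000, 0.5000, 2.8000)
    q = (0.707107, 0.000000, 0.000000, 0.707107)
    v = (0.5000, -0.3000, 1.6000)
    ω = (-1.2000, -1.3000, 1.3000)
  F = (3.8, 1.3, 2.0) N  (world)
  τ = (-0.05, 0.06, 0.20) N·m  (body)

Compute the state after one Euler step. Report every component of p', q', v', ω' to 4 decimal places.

p' = (2.1200, 0.4880, 2.8640)
q' = (0.6881, 0.0014, -0.0353, 0.7248)
v' = (0.5760, -0.2740, 1.6400)
ω' = (-1.1930, -1.2856, 1.3771)

a = F/m = (1.9000, 0.6500, 1.0000)
new position p' = (2.1200, 0.4880, 2.8640)
v + (F/m)dt = (0.5760, -0.2740, 1.6400)
gyro term ω×Iω = (-0.0676, 0.0312, -0.0312)
angular accel α = (0.1760, 0.3600, 1.9267)
ω + α·dt = (-1.1930, -1.2856, 1.3771)
2q̇ = q⊗(0,ω) = (-0.9192391, 0.0707107, -1.7677675, 0.9192391)
q + ½dt·q⊗(0,ω), renormalized = (0.6881, 0.0014, -0.0353, 0.7248)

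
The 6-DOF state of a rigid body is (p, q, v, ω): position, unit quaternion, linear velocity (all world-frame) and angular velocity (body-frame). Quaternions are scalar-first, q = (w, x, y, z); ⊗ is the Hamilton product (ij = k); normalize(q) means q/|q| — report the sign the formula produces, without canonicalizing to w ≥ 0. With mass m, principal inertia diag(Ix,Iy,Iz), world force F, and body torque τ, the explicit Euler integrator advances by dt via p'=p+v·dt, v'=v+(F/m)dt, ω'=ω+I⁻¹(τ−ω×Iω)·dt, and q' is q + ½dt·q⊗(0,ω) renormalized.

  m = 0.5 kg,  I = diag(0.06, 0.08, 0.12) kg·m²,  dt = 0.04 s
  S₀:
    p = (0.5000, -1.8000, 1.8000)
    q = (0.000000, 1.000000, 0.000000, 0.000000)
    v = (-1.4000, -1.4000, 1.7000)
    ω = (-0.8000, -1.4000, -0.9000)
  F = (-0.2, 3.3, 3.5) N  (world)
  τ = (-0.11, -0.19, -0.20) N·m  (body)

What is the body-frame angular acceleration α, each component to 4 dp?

α = (-2.6733, -1.8350, -1.8533)

ω×(Iω) gyroscopic = (0.0504, -0.0432, 0.0224)
angular accel α = (-2.6733, -1.8350, -1.8533)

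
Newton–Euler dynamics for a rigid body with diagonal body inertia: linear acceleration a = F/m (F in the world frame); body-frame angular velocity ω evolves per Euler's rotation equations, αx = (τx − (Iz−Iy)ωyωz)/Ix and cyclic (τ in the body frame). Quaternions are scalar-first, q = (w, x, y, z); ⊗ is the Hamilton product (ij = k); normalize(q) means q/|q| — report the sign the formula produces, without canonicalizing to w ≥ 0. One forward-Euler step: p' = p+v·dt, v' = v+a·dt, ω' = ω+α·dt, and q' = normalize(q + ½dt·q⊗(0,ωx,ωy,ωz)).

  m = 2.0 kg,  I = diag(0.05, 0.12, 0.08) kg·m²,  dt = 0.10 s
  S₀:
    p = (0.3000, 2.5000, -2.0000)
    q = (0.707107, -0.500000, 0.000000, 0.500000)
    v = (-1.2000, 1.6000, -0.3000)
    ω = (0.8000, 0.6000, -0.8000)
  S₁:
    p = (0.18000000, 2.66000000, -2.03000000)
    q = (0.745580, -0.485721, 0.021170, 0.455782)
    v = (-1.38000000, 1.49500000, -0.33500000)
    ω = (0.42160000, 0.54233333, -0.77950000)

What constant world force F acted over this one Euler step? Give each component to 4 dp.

velocity change Δv = (-0.18000000, -0.10500000, -0.03500000)
F = m·Δv/dt = (-3.6000, -2.1000, -0.7000)

F = (-3.6000, -2.1000, -0.7000)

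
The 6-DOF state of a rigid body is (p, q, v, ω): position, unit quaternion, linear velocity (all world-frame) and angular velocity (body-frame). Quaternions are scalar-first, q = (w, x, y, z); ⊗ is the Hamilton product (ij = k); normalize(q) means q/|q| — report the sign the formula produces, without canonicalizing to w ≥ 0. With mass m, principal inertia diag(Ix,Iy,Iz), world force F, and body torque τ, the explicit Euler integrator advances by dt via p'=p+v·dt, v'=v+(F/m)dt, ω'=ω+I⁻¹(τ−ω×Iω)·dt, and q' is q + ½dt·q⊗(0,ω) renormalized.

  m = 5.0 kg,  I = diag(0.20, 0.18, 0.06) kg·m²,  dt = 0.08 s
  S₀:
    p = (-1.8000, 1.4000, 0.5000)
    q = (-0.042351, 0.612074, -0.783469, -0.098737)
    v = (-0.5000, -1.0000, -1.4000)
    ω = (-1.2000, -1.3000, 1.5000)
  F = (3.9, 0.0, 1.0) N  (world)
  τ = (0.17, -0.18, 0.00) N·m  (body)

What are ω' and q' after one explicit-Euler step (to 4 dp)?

α = I⁻¹(τ − ω×Iω) = (-0.3200, 0.4000, 0.5200)
ω' = ω + α·dt = (-1.2256, -1.2680, 1.5416)
2q̇ = q⊗(0,ω) = (-0.1359154, -1.2527404, -0.7445703, -1.7993855)
q' = normalize(q + ½dt·q⊗(0,ω)) = (-0.0476, 0.5596, -0.8098, -0.1700)

ω' = (-1.2256, -1.2680, 1.5416)
q' = (-0.0476, 0.5596, -0.8098, -0.1700)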